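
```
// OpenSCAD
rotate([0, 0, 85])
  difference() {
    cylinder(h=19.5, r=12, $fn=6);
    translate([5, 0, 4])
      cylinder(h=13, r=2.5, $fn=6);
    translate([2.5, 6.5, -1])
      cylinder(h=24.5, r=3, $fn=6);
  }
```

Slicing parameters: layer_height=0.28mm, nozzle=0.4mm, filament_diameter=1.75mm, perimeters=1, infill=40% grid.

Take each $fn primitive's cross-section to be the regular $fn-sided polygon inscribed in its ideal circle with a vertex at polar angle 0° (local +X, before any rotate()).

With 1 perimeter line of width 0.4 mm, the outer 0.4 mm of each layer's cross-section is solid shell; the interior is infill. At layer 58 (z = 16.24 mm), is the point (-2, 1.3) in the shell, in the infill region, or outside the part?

infill

At z = 16.24 mm: the r=12 cylinder contributes a regular 6-gon of circumradius 12; the r=2.5 cylinder at (5, 0) gives a regular 6-gon of circumradius 2.5 (constant along its height); the r=3 cylinder at (2.5, 6.5) gives a regular 6-gon of circumradius 3 (constant along its height); Taking the first minus the rest: starting from the r=12 cylinder, the r=2.5 cylinder at (5, 0) lies wholly inside it (removes its full 16.24 mm² and its 15.00 mm outline becomes a hole wall); the r=3 cylinder at (2.5, 6.5) lies wholly inside it (removes its full 23.38 mm² and its 18.00 mm outline becomes a hole wall) — 1 connected region with 2 holes; (whole slice rotated 85° about Z — lengths, areas and connectivity unchanged). Overall, the cross-section is one region with 2 holes. Undo the 85° rotation: the query point maps to (1.121, 2.106) in the un-rotated model frame. The nearest boundary edge runs (1.00, 3.90)→(4.00, 3.90); distance from the point to it = 1.80 mm. The point is inside the cross-section and 1.80 mm from the nearest boundary — more than the 0.4 mm shell width (1 × 0.4), so it's in the infill interior.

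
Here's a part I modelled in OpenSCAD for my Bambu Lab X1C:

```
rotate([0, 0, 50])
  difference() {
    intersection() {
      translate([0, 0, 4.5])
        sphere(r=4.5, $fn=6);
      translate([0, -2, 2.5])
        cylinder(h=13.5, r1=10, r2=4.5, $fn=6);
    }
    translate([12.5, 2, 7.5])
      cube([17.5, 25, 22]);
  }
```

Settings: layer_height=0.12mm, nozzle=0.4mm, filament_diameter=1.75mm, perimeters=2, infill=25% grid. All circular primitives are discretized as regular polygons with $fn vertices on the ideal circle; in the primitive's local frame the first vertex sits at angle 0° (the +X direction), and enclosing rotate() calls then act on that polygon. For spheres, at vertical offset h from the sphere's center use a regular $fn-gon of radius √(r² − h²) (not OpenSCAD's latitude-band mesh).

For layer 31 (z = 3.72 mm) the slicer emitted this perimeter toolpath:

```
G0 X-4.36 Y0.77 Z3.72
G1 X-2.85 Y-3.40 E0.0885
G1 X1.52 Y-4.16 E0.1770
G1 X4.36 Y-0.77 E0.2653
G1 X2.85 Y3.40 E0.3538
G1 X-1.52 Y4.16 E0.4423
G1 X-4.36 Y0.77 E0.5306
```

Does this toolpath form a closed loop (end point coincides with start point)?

Start point (G0): (-4.36, 0.77). End point (last G1): the path returns to the start — closed.

yes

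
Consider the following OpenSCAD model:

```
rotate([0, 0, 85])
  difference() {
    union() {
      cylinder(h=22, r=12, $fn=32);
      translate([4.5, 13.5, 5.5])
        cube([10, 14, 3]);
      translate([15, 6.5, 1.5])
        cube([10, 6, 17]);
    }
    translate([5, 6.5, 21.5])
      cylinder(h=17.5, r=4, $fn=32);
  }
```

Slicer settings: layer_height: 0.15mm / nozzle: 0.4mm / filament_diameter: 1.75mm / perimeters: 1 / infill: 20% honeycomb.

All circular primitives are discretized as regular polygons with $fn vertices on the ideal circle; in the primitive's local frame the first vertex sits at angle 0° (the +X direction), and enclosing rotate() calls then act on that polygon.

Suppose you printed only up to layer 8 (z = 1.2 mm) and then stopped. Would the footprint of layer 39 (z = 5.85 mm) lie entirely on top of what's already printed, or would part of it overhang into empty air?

Compare the two slices. At z = 1.2: the r=12 cylinder gives a regular 32-gon of circumradius 12 (constant along its height) (area = (32/2)·12.000²·sin(360°/32) = 449.49 mm²); the cube at (4.5, 13.5) is absent (z outside [5.5, 8.5]); the cube at (15, 6.5) does not reach this height (z outside [1.5, 18.5]); Taking the union: only the r=12 cylinder is present, so the union is just that shape — area = 449.49 mm²; the cylinder at (5, 6.5) does not reach this height (z outside [21.5, 39]); After the difference (first − rest): none of the subtracted shapes is present at this height, so the result so far is unchanged — area = 449.49 mm²; (whole slice rotated 85° about Z — lengths, areas and connectivity unchanged). At z = 5.85: the cylinder: section is a regular 32-gon, circumradius r=12 (area = (32/2)·12.000²·sin(360°/32) = 449.49 mm²); the 10×14 cube at (4.5, 13.5) contributes its full rectangle (area 140.00 mm²); the cube at (15, 6.5) (footprint 10×6) is included at this height (area 60.00 mm²); Taking the union: the 3 present regions are separate (no shared area or edge), so areas and boundary lengths simply add and each stays a separate island — area = 649.49 mm²; the cylinder at (5, 6.5) is not intersected at this z (z outside [21.5, 39]); Taking the first minus the rest: none of the subtracted shapes is present at this height, so the result so far is unchanged — area = 649.49 mm²; (whole slice rotated 85° about Z — lengths, areas and connectivity unchanged). Checking containment: at z = 5.85 the cross-section extends beyond the z = 1.2 cross-section by about 200.00 mm².

part overhangs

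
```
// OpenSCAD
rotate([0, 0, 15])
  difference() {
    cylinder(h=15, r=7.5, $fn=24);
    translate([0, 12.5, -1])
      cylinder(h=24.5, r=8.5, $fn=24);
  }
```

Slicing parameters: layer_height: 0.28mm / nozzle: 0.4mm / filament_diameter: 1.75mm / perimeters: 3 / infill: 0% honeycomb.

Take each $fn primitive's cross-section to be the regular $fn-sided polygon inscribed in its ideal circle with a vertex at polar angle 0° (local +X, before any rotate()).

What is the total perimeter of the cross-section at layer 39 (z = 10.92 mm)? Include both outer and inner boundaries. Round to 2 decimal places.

46.77 mm

At z = 10.92 mm: the r=7.5 cylinder contributes a regular 24-gon of circumradius 7.5 (perimeter = 2·24·7.500·sin(180°/24) = 46.99 mm); the cylinder at (0, 12.5): section is a regular 24-gon, circumradius r=8.5 (perimeter = 2·24·8.500·sin(180°/24) = 53.25 mm); Taking the first minus the rest: starting from the r=7.5 cylinder, the r=8.5 cylinder at (0, 12.5) partially overlaps it — only the 22.83 mm² overlap (of its 224.40 mm²) is removed, clipping the outline — boundary = 46.77 mm; (rotated 15° about Z; rotation is an isometry so areas/perimeters/island counts are preserved). Overall, the cross-section is a single solid region. Total boundary length (outer) = 46.77 mm.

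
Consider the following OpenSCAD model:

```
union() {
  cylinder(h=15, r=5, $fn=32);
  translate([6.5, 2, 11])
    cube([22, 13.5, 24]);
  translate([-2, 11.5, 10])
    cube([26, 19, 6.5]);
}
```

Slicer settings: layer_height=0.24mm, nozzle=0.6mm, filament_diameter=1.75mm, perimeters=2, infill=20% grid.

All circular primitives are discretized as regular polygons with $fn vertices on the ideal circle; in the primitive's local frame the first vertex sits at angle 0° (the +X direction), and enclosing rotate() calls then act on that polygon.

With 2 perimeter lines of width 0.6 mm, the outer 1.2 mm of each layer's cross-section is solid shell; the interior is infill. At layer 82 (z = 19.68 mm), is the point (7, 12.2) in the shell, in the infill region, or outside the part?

shell

At z = 19.68 mm: the cylinder is absent (z outside [0, 15]); the 22×13.5 cube at (6.5, 2) contributes its full rectangle; the cube at (-2, 11.5) is absent (z outside [10, 16.5]); Taking the union: only the 22×13.5 cube at (6.5, 2) is present, so the union is just that shape — 1 connected region. Overall, the cross-section is a single solid region. The nearest boundary edge runs (6.50, 15.50)→(6.50, 2.00); distance from the point to it = 0.50 mm. The point is inside the cross-section, 0.50 mm from the nearest boundary — within the 1.2 mm shell band (2 × 0.6).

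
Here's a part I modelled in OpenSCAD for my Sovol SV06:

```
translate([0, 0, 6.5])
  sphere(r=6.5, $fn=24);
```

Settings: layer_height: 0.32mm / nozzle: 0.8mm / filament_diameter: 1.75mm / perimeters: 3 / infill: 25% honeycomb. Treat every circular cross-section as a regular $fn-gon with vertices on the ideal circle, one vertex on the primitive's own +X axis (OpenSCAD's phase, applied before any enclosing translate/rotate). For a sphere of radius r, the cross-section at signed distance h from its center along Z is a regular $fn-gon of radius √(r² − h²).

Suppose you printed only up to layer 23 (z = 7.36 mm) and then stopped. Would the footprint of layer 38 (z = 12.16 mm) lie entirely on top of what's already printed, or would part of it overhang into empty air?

entirely on top

Compare the two slices. At z = 7.36: the r=6.5 sphere slices to a regular 24-gon of circumradius 6.443 (√(r²−h²) with h=0.86 from center) (area = (24/2)·6.443²·sin(360°/24) = 128.92 mm²). At z = 12.16: the r=6.5 sphere contributes a regular 24-gon of circumradius √(6.5²−5.66²) = 3.196 (area = (24/2)·3.196²·sin(360°/24) = 31.72 mm²). Checking containment: the cross-section at z = 12.16 is a subset of the cross-section at z = 7.36.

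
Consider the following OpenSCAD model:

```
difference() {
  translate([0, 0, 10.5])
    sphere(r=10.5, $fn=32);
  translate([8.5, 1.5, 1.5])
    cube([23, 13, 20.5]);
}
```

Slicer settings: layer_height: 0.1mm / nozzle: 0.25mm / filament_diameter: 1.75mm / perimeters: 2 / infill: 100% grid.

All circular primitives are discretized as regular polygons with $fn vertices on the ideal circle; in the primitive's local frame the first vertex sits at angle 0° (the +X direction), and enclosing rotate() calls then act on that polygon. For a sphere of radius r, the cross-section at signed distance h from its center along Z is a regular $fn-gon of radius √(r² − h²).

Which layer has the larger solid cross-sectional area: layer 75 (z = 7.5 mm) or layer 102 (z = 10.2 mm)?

layer 102 (z = 10.2 mm)

Layer 75 (z = 7.5): the sphere: section is a regular 32-gon, circumradius = √(r²−h²) = √(10.5²−3²) = 10.062 (area = (32/2)·10.062²·sin(360°/32) = 316.05 mm²); the 23×13 cube at (8.5, 1.5) contributes its full rectangle (area 299.00 mm²); Taking the first minus the rest: starting from the r=10.5 sphere (316.05 mm²), the 23×13 cube at (8.5, 1.5) partially overlaps it — only the 3.28 mm² overlap (of its 299.00 mm²) is removed, clipping the outline — area = 312.76 mm². So its area = 312.76 mm². Layer 102 (z = 10.2): the r=10.5 sphere contributes a regular 32-gon of circumradius √(10.5²−0.3²) = 10.496 (area = (32/2)·10.496²·sin(360°/32) = 343.86 mm²); the 23×13 cube at (8.5, 1.5) contributes its full rectangle (area 299.00 mm²); Subtracting the remaining from the first: starting from the r=10.5 sphere (343.86 mm²), the 23×13 cube at (8.5, 1.5) partially overlaps it — only the 5.26 mm² overlap (of its 299.00 mm²) is removed, clipping the outline — area = 338.59 mm². So its area = 338.59 mm². Layer 102 is larger (338.59 vs 312.76 mm²).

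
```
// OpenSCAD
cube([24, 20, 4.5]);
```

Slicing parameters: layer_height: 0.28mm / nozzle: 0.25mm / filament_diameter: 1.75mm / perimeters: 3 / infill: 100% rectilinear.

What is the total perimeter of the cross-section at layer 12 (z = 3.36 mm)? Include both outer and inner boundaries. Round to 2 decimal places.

At z = 3.36 mm: the cube is present — its section is the full 24×20 rectangle (perimeter 88.00 mm). Overall, the cross-section is a single solid region. Total boundary length (outer) = 88.00 mm.

88.00 mm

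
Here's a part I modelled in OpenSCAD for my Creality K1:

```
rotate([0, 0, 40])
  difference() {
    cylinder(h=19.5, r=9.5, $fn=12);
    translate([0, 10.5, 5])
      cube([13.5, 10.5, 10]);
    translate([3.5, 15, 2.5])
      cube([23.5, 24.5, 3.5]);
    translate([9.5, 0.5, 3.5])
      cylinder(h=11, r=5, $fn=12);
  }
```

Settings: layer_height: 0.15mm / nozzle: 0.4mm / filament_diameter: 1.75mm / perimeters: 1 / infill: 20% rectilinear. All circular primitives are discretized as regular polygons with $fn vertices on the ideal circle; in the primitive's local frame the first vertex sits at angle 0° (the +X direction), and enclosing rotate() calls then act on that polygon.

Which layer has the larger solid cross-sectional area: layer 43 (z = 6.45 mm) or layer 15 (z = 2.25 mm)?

layer 15 (z = 2.25 mm)

Layer 43 (z = 6.45): the r=9.5 cylinder gives a regular 12-gon of circumradius 9.5 (constant along its height) (area = (12/2)·9.500²·sin(360°/12) = 270.75 mm²); the cube at (0, 10.5) (footprint 13.5×10.5) is included at this height (area 141.75 mm²); the cube at (3.5, 15) is absent (z outside [2.5, 6]); the r=5 cylinder at (9.5, 0.5) gives a regular 12-gon of circumradius 5 (constant along its height) (area = (12/2)·5.000²·sin(360°/12) = 75.00 mm²); After the difference (first − rest): starting from the r=9.5 cylinder (270.75 mm²), the 13.5×10.5 cube at (0, 10.5) misses the remaining region (no effect); the r=5 cylinder at (9.5, 0.5) partially overlaps it — only the 31.14 mm² overlap (of its 75.00 mm²) is removed, clipping the outline — area = 239.61 mm²; (rotated 40° about Z; rotation is an isometry so areas/perimeters/island counts are preserved). So its area = 239.61 mm². Layer 15 (z = 2.25): the r=9.5 cylinder gives a regular 12-gon of circumradius 9.5 (constant along its height) (area = (12/2)·9.500²·sin(360°/12) = 270.75 mm²); the cube at (0, 10.5) is not intersected at this z (z outside [5, 15]); the cube at (3.5, 15) is absent (z outside [2.5, 6]); the cylinder at (9.5, 0.5) does not reach this height (z outside [3.5, 14.5]); Taking the first minus the rest: none of the subtracted shapes is present at this height, so the r=9.5 cylinder is unchanged — area = 270.75 mm²; (whole slice rotated 40° about Z — lengths, areas and connectivity unchanged). So its area = 270.75 mm². Layer 15 is larger (270.75 vs 239.61 mm²).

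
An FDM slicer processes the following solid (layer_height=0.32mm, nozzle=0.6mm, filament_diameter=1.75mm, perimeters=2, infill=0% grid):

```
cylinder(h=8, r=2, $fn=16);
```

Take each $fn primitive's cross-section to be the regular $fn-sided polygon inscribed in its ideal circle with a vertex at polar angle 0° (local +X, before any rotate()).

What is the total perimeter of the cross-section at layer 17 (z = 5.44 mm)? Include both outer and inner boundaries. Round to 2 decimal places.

At z = 5.44 mm: the r=2 cylinder contributes a regular 16-gon of circumradius 2 (perimeter = 2·16·2.000·sin(180°/16) = 12.49 mm). Overall, the cross-section is a single solid region. Total boundary length (outer) = 12.49 mm.

12.49 mm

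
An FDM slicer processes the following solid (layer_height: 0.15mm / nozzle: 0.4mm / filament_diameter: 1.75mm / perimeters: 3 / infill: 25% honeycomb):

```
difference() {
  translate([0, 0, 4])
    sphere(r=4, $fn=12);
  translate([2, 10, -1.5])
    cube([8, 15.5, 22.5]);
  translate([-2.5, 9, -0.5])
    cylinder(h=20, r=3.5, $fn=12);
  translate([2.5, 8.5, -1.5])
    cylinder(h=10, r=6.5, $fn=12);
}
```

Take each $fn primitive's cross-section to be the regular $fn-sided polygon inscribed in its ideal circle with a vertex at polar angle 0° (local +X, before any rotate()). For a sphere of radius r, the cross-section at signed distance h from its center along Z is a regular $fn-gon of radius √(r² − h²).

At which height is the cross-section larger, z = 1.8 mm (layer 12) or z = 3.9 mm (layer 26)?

Layer 12 (z = 1.8): the r=4 sphere contributes a regular 12-gon of circumradius √(4²−2.2²) = 3.341 (area = (12/2)·3.341²·sin(360°/12) = 33.48 mm²); the cube at (2, 10) is present — its section is the full 8×15.5 rectangle (area 124.00 mm²); the r=3.5 cylinder at (-2.5, 9) gives a regular 12-gon of circumradius 3.5 (constant along its height) (area = (12/2)·3.500²·sin(360°/12) = 36.75 mm²); the r=6.5 cylinder at (2.5, 8.5) contributes a regular 12-gon of circumradius 6.5 (area = (12/2)·6.500²·sin(360°/12) = 126.75 mm²); Subtracting the remaining from the first: starting from the r=4 sphere (33.48 mm²), the 8×15.5 cube at (2, 10) misses the remaining region (no effect); the r=3.5 cylinder at (-2.5, 9) misses the remaining region (no effect); the r=6.5 cylinder at (2.5, 8.5) partially overlaps it — only the 1.81 mm² overlap (of its 126.75 mm²) is removed, clipping the outline — area = 31.67 mm². So its area = 31.67 mm². Layer 26 (z = 3.9): the r=4 sphere contributes a regular 12-gon of circumradius √(4²−0.1²) = 3.999 (area = (12/2)·3.999²·sin(360°/12) = 47.97 mm²); the 8×15.5 cube at (2, 10) contributes its full rectangle (area 124.00 mm²); the r=3.5 cylinder at (-2.5, 9) gives a regular 12-gon of circumradius 3.5 (constant along its height) (area = (12/2)·3.500²·sin(360°/12) = 36.75 mm²); the r=6.5 cylinder at (2.5, 8.5) contributes a regular 12-gon of circumradius 6.5 (area = (12/2)·6.500²·sin(360°/12) = 126.75 mm²); Taking the first minus the rest: starting from the r=4 sphere (47.97 mm²), the 8×15.5 cube at (2, 10) misses the remaining region (no effect); the r=3.5 cylinder at (-2.5, 9) misses the remaining region (no effect); the r=6.5 cylinder at (2.5, 8.5) partially overlaps it — only the 4.78 mm² overlap (of its 126.75 mm²) is removed, clipping the outline — area = 43.19 mm². So its area = 43.19 mm². Layer 26 is larger (43.19 vs 31.67 mm²).

layer 26 (z = 3.9 mm)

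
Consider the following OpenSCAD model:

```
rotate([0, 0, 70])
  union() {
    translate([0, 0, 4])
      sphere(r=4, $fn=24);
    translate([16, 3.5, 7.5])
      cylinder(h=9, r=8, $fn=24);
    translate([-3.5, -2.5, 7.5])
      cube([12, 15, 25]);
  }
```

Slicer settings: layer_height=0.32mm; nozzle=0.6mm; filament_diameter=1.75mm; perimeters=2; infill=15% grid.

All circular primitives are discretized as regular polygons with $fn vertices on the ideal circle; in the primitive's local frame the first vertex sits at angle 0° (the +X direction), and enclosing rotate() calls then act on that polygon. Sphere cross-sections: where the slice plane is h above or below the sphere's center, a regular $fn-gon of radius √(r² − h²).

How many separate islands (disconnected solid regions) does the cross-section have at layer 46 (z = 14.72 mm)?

1

At z = 14.72 mm: the sphere is not intersected at this z (|z−center|=10.720 > r=4); the cylinder at (16, 3.5): section is a regular 24-gon, circumradius r=8; the 12×15 cube at (-3.5, -2.5) contributes its full rectangle; Taking the union: the regions partially overlap (shared area 1.63 mm²), so overlapping operands fuse into one piece — 1 connected region; (rotated 70° about Z; rotation is an isometry so areas/perimeters/island counts are preserved). Overall, the cross-section is a single solid region. Island count = 1.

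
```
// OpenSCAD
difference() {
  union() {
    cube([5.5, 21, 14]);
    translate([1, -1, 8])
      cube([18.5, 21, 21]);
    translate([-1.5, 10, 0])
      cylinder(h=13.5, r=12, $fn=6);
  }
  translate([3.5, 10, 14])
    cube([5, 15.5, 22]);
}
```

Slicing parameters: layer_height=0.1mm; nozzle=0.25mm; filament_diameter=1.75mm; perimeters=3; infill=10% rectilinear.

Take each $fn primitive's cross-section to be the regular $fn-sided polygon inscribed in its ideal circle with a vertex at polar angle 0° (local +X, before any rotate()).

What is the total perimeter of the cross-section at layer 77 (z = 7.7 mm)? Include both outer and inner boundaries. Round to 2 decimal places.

74.51 mm

At z = 7.7 mm: the cube (footprint 5.5×21) is included at this height (perimeter 53.00 mm); the cube at (1, -1) is absent (z outside [8, 29]); the r=12 cylinder at (-1.5, 10) contributes a regular 6-gon of circumradius 12 (perimeter = 2·6·12.000·sin(180°/6) = 72.00 mm); Merging all regions: the regions partially overlap (shared area 110.77 mm²), so the edge portions inside another operand are dropped and the merged outline is re-measured after clipping — boundary = 74.51 mm; the cube at (3.5, 10) is not intersected at this z (z outside [14, 36]); Subtracting the remaining from the first: none of the subtracted shapes is present at this height, so the result so far is unchanged — boundary = 74.51 mm. Overall, the cross-section is a single solid region. Total boundary length (outer) = 74.51 mm.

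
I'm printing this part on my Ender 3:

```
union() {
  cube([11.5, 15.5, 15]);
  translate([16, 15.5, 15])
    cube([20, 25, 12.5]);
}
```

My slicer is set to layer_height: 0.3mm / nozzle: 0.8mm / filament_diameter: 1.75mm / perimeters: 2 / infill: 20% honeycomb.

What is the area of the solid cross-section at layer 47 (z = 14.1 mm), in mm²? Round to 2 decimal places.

At z = 14.1 mm: the 11.5×15.5 cube contributes its full rectangle (area 178.25 mm²); the cube at (16, 15.5) does not reach this height (z outside [15, 27.5]); Combining (union): only the 11.5×15.5 cube is present, so the union is just that shape — area = 178.25 mm². Overall, the cross-section is a single solid region. Net area = 178.25 mm².

178.25 mm²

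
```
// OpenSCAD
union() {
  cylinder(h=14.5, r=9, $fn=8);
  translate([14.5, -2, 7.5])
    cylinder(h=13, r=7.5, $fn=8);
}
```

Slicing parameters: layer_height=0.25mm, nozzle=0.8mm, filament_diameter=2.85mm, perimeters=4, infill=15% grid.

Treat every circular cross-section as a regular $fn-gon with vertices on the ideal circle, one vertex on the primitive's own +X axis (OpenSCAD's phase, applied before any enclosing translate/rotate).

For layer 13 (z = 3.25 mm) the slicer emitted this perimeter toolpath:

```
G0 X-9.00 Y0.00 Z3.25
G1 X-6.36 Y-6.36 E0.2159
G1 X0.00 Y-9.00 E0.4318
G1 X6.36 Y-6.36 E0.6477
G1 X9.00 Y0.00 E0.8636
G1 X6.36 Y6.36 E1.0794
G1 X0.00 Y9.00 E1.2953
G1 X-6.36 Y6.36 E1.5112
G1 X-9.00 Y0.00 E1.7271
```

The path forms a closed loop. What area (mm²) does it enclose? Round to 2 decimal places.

228.96 mm²

Apply the shoelace formula to the sequence of (X, Y) vertices; enclosed area = 228.96 mm².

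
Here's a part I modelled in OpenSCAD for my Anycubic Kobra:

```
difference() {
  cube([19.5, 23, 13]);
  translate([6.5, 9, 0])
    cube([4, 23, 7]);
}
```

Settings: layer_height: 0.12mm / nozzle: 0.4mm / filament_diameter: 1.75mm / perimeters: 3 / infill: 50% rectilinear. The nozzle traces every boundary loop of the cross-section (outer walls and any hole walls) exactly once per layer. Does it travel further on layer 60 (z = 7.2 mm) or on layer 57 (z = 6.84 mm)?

layer 57 (z = 6.84 mm)

Layer 60 (z = 7.2): the cube is present — its section is the full 19.5×23 rectangle (perimeter 85.00 mm); the cube at (6.5, 9) is absent (z outside [0, 7]); After the difference (first − rest): none of the subtracted shapes is present at this height, so the 19.5×23 cube is unchanged — boundary = 85.00 mm. So its perimeter = 85.00 mm. Layer 57 (z = 6.84): the cube (footprint 19.5×23) is included at this height (perimeter 85.00 mm); the cube at (6.5, 9) is present — its section is the full 4×23 rectangle (perimeter 54.00 mm); After the difference (first − rest): starting from the 19.5×23 cube, the 4×23 cube at (6.5, 9) partially overlaps it — only the 56.00 mm² overlap (of its 92.00 mm²) is removed, clipping the outline — boundary = 113.00 mm. So its perimeter = 113.00 mm. Layer 57 is larger (113.00 vs 85.00 mm).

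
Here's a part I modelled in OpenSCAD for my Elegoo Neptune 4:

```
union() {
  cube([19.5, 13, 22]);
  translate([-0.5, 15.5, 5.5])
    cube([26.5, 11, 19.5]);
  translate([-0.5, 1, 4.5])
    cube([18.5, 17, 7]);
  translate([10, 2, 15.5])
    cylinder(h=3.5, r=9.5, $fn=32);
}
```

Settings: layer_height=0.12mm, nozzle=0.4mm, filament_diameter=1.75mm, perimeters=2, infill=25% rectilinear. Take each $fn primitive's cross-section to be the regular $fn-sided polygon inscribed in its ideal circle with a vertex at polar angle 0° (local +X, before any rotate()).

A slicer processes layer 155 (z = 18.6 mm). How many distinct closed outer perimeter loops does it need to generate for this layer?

At z = 18.6 mm: the 19.5×13 cube contributes its full rectangle; the cube at (-0.5, 15.5) (footprint 26.5×11) is included at this height; the cube at (-0.5, 1) does not reach this height (z outside [4.5, 11.5]); the r=9.5 cylinder at (10, 2) contributes a regular 32-gon of circumradius 9.5; Taking the union: the regions partially overlap (shared area 178.46 mm²), so overlapping operands fuse into one piece — 2 connected regions. The result has 2 disconnected regions.

2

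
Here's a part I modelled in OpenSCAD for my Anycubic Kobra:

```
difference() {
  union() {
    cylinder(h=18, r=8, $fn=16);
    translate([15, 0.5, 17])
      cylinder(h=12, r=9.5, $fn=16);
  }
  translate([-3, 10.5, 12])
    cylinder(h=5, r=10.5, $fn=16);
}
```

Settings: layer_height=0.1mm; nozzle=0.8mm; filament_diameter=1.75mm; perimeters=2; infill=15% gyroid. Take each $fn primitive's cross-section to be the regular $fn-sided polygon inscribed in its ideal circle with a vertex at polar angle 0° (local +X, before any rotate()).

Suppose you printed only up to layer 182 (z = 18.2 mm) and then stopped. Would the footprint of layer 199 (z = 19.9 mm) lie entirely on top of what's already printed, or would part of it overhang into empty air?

Compare the two slices. At z = 18.2: the cylinder is absent (z outside [0, 18]); the r=9.5 cylinder at (15, 0.5) gives a regular 16-gon of circumradius 9.5 (constant along its height) (area = (16/2)·9.500²·sin(360°/16) = 276.30 mm²); Merging all regions: only the r=9.5 cylinder at (15, 0.5) is present, so the union is just that shape — area = 276.30 mm²; the cylinder at (-3, 10.5) is not intersected at this z (z outside [12, 17]); Subtracting the remaining from the first: none of the subtracted shapes is present at this height, so the result so far is unchanged — area = 276.30 mm². At z = 19.9: the cylinder does not reach this height (z outside [0, 18]); the cylinder at (15, 0.5): section is a regular 16-gon, circumradius r=9.5 (area = (16/2)·9.500²·sin(360°/16) = 276.30 mm²); Combining (union): only the r=9.5 cylinder at (15, 0.5) is present, so the union is just that shape — area = 276.30 mm²; the cylinder at (-3, 10.5) is not intersected at this z (z outside [12, 17]); Taking the first minus the rest: none of the subtracted shapes is present at this height, so the result so far is unchanged — area = 276.30 mm². Checking containment: the cross-section at z = 19.9 is a subset of the cross-section at z = 18.2.

entirely on top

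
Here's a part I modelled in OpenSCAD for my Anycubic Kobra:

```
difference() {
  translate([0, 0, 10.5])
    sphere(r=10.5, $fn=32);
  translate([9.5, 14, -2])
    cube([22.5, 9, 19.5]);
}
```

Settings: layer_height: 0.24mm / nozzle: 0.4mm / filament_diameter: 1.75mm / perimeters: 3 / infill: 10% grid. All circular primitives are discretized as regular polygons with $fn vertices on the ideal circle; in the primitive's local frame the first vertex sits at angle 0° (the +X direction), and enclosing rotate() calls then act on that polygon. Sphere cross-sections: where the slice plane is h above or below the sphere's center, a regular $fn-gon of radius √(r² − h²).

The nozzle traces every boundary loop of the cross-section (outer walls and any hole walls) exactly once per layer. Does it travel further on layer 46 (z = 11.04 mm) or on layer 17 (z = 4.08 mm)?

layer 46 (z = 11.04 mm)

Layer 46 (z = 11.04): the r=10.5 sphere slices to a regular 32-gon of circumradius 10.486 (√(r²−h²) with h=0.54 from center) (perimeter = 2·32·10.486·sin(180°/32) = 65.78 mm); the 22.5×9 cube at (9.5, 14) contributes its full rectangle (perimeter 63.00 mm); After the difference (first − rest): starting from the r=10.5 sphere, the 22.5×9 cube at (9.5, 14) misses the remaining region (no effect) — boundary = 65.78 mm. So its perimeter = 65.78 mm. Layer 17 (z = 4.08): the r=10.5 sphere contributes a regular 32-gon of circumradius √(10.5²−6.42²) = 8.309 (perimeter = 2·32·8.309·sin(180°/32) = 52.12 mm); the cube at (9.5, 14) (footprint 22.5×9) is included at this height (perimeter 63.00 mm); Taking the first minus the rest: starting from the r=10.5 sphere, the 22.5×9 cube at (9.5, 14) misses the remaining region (no effect) — boundary = 52.12 mm. So its perimeter = 52.12 mm. Layer 46 is larger (65.78 vs 52.12 mm).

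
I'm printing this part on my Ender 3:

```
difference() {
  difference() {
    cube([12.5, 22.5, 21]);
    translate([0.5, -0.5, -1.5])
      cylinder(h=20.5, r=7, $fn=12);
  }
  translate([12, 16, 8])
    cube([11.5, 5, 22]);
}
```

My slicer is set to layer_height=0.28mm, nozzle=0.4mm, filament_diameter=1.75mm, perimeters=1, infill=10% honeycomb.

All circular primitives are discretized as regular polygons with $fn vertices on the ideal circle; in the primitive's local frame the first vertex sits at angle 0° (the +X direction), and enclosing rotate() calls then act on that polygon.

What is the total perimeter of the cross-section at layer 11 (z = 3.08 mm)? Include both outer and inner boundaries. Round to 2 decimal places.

At z = 3.08 mm: the cube is present — its section is the full 12.5×22.5 rectangle (perimeter 70.00 mm); the r=7 cylinder at (0.5, -0.5) gives a regular 12-gon of circumradius 7 (constant along its height) (perimeter = 2·12·7.000·sin(180°/12) = 43.48 mm); After the difference (first − rest): starting from the 12.5×22.5 cube, the r=7 cylinder at (0.5, -0.5) partially overlaps it — only the 36.50 mm² overlap (of its 147.00 mm²) is removed, clipping the outline — boundary = 67.14 mm; the cube at (12, 16) is not intersected at this z (z outside [8, 30]); Taking the first minus the rest: none of the subtracted shapes is present at this height, so the result so far is unchanged — boundary = 67.14 mm. Overall, the cross-section is a single solid region. Total boundary length (outer) = 67.14 mm.

67.14 mm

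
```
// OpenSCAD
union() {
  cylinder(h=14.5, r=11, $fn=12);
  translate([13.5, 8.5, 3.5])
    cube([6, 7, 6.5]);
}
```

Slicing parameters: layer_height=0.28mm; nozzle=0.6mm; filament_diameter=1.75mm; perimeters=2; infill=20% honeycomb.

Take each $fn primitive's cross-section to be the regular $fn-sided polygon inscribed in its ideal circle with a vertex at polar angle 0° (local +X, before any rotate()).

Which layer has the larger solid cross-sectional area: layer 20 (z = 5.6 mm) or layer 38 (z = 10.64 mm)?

Layer 20 (z = 5.6): the r=11 cylinder gives a regular 12-gon of circumradius 11 (constant along its height) (area = (12/2)·11.000²·sin(360°/12) = 363.00 mm²); the cube at (13.5, 8.5) (footprint 6×7) is included at this height (area 42.00 mm²); Merging all regions: the 2 present regions are separate (no shared area or edge), so areas and boundary lengths simply add and each stays a separate island — area = 405.00 mm². So its area = 405.00 mm². Layer 38 (z = 10.64): the r=11 cylinder gives a regular 12-gon of circumradius 11 (constant along its height) (area = (12/2)·11.000²·sin(360°/12) = 363.00 mm²); the cube at (13.5, 8.5) is absent (z outside [3.5, 10]); Merging all regions: only the r=11 cylinder is present, so the union is just that shape — area = 363.00 mm². So its area = 363.00 mm². Layer 20 is larger (405.00 vs 363.00 mm²).

layer 20 (z = 5.6 mm)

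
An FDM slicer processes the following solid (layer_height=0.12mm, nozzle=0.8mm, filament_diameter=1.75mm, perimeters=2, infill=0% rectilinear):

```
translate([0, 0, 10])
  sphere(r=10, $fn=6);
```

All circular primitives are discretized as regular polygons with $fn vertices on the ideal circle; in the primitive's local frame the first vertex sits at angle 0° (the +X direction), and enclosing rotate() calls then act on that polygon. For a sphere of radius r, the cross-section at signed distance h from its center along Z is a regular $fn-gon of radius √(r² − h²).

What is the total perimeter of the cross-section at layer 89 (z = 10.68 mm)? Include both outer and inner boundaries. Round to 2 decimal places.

At z = 10.68 mm: the r=10 sphere slices to a regular 6-gon of circumradius 9.977 (√(r²−h²) with h=0.68 from center) (perimeter = 2·6·9.977·sin(180°/6) = 59.86 mm). Overall, the cross-section is a single solid region. Total boundary length (outer) = 59.86 mm.

59.86 mm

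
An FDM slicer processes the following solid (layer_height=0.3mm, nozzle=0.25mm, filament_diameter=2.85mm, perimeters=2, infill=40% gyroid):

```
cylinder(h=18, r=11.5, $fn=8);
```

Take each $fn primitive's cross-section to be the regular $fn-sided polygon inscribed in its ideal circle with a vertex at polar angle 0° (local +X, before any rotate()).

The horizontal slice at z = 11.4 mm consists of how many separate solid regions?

At z = 11.4 mm: the cylinder: section is a regular 8-gon, circumradius r=11.5. The result has 1 disconnected region.

1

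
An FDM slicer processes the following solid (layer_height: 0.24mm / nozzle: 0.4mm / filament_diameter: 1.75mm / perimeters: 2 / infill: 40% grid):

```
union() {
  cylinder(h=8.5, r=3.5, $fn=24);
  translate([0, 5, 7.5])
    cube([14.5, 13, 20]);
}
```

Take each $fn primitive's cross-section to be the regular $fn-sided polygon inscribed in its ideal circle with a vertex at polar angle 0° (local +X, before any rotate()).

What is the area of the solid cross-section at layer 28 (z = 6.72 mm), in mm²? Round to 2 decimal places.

38.05 mm²

At z = 6.72 mm: the r=3.5 cylinder gives a regular 24-gon of circumradius 3.5 (constant along its height) (area = (24/2)·3.500²·sin(360°/24) = 38.05 mm²); the cube at (0, 5) is not intersected at this z (z outside [7.5, 27.5]); Merging all regions: only the r=3.5 cylinder is present, so the union is just that shape — area = 38.05 mm². Overall, the cross-section is a single solid region. Net area = 38.05 mm².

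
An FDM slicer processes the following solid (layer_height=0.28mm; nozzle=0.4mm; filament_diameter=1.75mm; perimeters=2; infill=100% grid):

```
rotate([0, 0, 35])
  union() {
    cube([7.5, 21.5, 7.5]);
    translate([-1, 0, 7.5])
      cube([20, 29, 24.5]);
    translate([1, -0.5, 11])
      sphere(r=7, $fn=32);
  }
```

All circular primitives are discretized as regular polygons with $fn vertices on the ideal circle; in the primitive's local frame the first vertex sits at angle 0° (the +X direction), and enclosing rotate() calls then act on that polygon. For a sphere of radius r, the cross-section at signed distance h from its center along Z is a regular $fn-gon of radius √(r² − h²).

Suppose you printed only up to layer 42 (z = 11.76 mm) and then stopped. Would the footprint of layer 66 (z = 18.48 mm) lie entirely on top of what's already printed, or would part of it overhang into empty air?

entirely on top

Compare the two slices. At z = 11.76: the cube does not reach this height (z outside [0, 7.5]); the 20×29 cube at (-1, 0) contributes its full rectangle (area 580.00 mm²); the r=7 sphere at (1, -0.5) contributes a regular 32-gon of circumradius √(7²−0.76²) = 6.959 (area = (32/2)·6.959²·sin(360°/32) = 151.15 mm²); Taking the union: the regions partially overlap — summed areas 731.15 mm² minus the doubly-counted overlap 47.00 mm² gives 684.15 mm² — area = 684.15 mm²; (whole slice rotated 35° about Z — lengths, areas and connectivity unchanged). At z = 18.48: the cube does not reach this height (z outside [0, 7.5]); the cube at (-1, 0) (footprint 20×29) is included at this height (area 580.00 mm²); the sphere at (1, -0.5) is absent (|z−center|=7.480 > r=7); Merging all regions: only the 20×29 cube at (-1, 0) is present, so the union is just that shape — area = 580.00 mm²; (whole slice rotated 35° about Z — lengths, areas and connectivity unchanged). Checking containment: the cross-section at z = 18.48 is a subset of the cross-section at z = 11.76.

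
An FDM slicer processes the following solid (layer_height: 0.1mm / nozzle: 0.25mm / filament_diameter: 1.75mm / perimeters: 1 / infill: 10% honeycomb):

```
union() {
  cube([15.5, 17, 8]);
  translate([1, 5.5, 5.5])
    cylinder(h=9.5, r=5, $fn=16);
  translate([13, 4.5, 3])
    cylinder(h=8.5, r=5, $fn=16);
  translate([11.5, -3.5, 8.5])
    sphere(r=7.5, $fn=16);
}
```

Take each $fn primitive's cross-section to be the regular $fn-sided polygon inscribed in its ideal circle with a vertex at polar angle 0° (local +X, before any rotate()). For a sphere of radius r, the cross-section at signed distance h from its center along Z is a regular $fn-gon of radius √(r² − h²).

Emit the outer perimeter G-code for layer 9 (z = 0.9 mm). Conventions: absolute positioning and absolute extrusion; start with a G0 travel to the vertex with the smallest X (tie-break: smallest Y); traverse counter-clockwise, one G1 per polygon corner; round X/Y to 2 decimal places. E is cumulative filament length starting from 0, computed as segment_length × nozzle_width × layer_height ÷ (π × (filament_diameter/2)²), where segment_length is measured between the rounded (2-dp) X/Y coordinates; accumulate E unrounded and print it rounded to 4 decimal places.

At z = 0.9 mm: the 15.5×17 cube contributes its full rectangle; the cylinder at (1, 5.5) is not intersected at this z (z outside [5.5, 15]); the cylinder at (13, 4.5) does not reach this height (z outside [3, 11.5]); the sphere at (11.5, -3.5) does not reach this height (|z−center|=7.600 > r=7.5); Combining (union): only the 15.5×17 cube is present, so the union is just that shape — 1 connected region. The outline is a single polygon with 4 vertices. Extrusion per mm of travel: 0.25 × 0.1 / (π × 0.875²) = 0.010394. Accumulating E over each segment gives final E = 0.6756.

G0 X0.00 Y0.00 Z0.90
G1 X15.50 Y0.00 E0.1611
G1 X15.50 Y17.00 E0.3378
G1 X0.00 Y17.00 E0.4989
G1 X0.00 Y0.00 E0.6756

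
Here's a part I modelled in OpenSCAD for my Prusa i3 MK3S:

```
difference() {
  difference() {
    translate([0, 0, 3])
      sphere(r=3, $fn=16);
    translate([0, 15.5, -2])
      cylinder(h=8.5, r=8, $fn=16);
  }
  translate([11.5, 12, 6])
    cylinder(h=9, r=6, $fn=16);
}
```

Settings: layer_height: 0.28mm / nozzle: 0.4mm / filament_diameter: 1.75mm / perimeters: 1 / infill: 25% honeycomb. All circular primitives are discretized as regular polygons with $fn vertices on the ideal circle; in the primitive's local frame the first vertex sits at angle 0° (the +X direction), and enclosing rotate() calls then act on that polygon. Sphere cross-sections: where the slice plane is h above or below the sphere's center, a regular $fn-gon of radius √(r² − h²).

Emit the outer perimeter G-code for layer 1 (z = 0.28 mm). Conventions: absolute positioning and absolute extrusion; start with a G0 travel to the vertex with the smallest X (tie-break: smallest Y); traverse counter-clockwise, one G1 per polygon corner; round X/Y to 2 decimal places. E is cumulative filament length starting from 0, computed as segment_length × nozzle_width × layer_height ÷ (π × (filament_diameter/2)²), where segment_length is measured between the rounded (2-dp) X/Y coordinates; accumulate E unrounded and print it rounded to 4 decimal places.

At z = 0.28 mm: the sphere: section is a regular 16-gon, circumradius = √(r²−h²) = √(3²−2.72²) = 1.266; the r=8 cylinder at (0, 15.5) gives a regular 16-gon of circumradius 8 (constant along its height); Taking the first minus the rest: starting from the r=3 sphere, the r=8 cylinder at (0, 15.5) misses the remaining region (no effect) — 1 connected region; the cylinder at (11.5, 12) does not reach this height (z outside [6, 15]); Taking the first minus the rest: none of the subtracted shapes is present at this height, so the result so far is unchanged — 1 connected region. The outline is a single polygon with 16 vertices. Extrusion per mm of travel: 0.4 × 0.28 / (π × 0.875²) = 0.046564. Accumulating E over each segment gives final E = 0.3676.

G0 X-1.27 Y0.00 Z0.28
G1 X-1.17 Y-0.48 E0.0228
G1 X-0.89 Y-0.89 E0.0459
G1 X-0.48 Y-1.17 E0.0691
G1 X0.00 Y-1.27 E0.0919
G1 X0.48 Y-1.17 E0.1147
G1 X0.89 Y-0.89 E0.1378
G1 X1.17 Y-0.48 E0.1610
G1 X1.27 Y0.00 E0.1838
G1 X1.17 Y0.48 E0.2066
G1 X0.89 Y0.89 E0.2297
G1 X0.48 Y1.17 E0.2529
G1 X0.00 Y1.27 E0.2757
G1 X-0.48 Y1.17 E0.2985
G1 X-0.89 Y0.89 E0.3216
G1 X-1.17 Y0.48 E0.3448
G1 X-1.27 Y0.00 E0.3676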